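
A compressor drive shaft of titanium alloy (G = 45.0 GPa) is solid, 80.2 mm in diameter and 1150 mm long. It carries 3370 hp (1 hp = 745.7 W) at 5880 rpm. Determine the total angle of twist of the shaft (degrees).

ω = 2π·5880/60 = 615.8 rad/s, so T = P/ω = 3370×745.7 / 615.8 = 4081 N·m.
J = πd⁴/32 = π(0.0802)⁴/32 = 4.062×10^-6 m⁴.
θ = T·L/(G·J) = 4081 × 1.15 / (45.0×10⁹ × 4.062×10^-6) = 0.02568 rad.

1.47°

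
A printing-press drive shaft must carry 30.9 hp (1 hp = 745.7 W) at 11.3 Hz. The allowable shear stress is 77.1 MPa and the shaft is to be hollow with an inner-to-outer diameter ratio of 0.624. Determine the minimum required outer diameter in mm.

29.3 mm

ω = 2π·11.3 = 71.00 rad/s, so T = P/ω = 30.9×745.7 / 71.00 = 324.5 N·m.
For a hollow shaft with d_i/d_o = 0.624: τ_max = 16T/(π d_o³ (1−k⁴)), so d_o = [16T/(π τ_allow (1−k⁴))]^(1/3) = [16·324.5/(π·7.71×10^7·0.8484)]^(1/3) = 0.02934 m.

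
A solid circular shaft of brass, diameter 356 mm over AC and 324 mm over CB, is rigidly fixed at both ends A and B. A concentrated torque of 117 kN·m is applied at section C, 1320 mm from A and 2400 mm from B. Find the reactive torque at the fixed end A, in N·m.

84900 N·m

Compatibility: T_A·a/J_AC = T_B·b/J_CB with T_A + T_B = T₀.
J_AC = 1.58×10^-3 m⁴, J_CB = 1.08×10^-3 m⁴, so T_A = T₀·(J_AC/a)/((J_AC/a)+(J_CB/b)) = 84950 N·m, T_B = 32050 N·m.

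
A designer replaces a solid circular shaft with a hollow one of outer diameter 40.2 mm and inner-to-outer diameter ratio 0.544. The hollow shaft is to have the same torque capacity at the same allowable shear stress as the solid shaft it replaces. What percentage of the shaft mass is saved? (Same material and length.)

Equal τ_max and T ⇒ the solid shaft needs d_s³ = d_o³(1−k⁴), so d_s = 40.2·(1−0.544⁴)^(1/3) = 38.99 mm.
Area ratio A_h/A_s = d_o²(1−k²)/d_s² = (1−k²)/(1−k⁴)^(2/3) = 0.7484.
Mass saving = 1 − 0.7484 = 25.2 %.

25.2 %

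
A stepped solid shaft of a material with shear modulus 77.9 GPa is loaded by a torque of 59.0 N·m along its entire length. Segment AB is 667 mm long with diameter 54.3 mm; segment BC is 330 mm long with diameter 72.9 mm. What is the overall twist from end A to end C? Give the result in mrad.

J_AB = π(0.0543)⁴/32 = 8.53×10^-7 m⁴; J_BC = π(0.0729)⁴/32 = 2.77×10^-6 m⁴.
θ = (T/G)·Σ L_i/J_i = (59.00/77.9×10⁹)·(0.667/8.53×10^-7 + 0.330/2.77×10^-6) = 6.820×10^-4 rad.

0.682 mrad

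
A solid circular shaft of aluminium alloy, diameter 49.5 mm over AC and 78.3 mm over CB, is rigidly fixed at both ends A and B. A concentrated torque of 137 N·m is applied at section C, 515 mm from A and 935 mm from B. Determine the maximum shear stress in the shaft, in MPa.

1.29 MPa

Compatibility: T_A·a/J_AC = T_B·b/J_CB with T_A + T_B = T₀.
J_AC = 5.89×10^-7 m⁴, J_CB = 3.69×10^-6 m⁴, so T_A = T₀·(J_AC/a)/((J_AC/a)+(J_CB/b)) = 30.80 N·m, T_B = 106.2 N·m.
τ in each portion: τ_AC = 1.29×10^6 Pa, τ_CB = 1.13×10^6 Pa; maximum is in AC.
τ_max = T_AC·r/J = 30.80·0.0248/5.89×10^-7 = 1.293×10^6 Pa.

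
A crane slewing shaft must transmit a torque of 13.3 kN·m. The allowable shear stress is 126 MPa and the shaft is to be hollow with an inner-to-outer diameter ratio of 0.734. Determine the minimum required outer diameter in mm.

For a hollow shaft with d_i/d_o = 0.734: τ_max = 16T/(π d_o³ (1−k⁴)), so d_o = [16T/(π τ_allow (1−k⁴))]^(1/3) = [16·13300/(π·1.26×10^8·0.7097)]^(1/3) = 0.09116 m.

91.2 mm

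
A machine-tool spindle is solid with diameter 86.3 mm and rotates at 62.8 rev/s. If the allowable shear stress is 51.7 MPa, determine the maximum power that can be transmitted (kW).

J = πd⁴/32 = π(0.0863)⁴/32 = 5.446×10^-6 m⁴.
T_max = τ_allow·J/r = 5.17×10^7 × 5.446×10^-6 / 0.0432 = 6525 N·m.
ω = 2π·62.8 = 394.6 rad/s, so P_max = T_max·ω = 2.574×10^6 W.

2570 kW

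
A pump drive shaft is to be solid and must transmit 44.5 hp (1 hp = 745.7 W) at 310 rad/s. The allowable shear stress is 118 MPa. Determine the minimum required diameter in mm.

16.7 mm

ω = 310 rad/s, so T = P/ω = 44.5×745.7 / 310.0 = 107.0 N·m.
For a solid shaft τ_max = 16T/(πd³), so d = (16T/(π τ_allow))^(1/3) = (16·107.0/(π·1.18×10^8))^(1/3) = 0.01666 m.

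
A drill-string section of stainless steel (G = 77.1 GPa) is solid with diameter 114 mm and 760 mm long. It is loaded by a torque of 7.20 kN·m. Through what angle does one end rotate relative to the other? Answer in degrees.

J = πd⁴/32 = π(0.114)⁴/32 = 1.658×10^-5 m⁴.
θ = T·L/(G·J) = 7200 × 0.760 / (77.1×10⁹ × 1.658×10^-5) = 4.280×10^-3 rad.

0.245°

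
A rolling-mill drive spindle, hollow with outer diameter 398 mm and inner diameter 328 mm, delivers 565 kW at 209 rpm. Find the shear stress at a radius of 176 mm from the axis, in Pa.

3.42e6 Pa

ω = 2π·209/60 = 21.89 rad/s, so T = P/ω = 565×10³ / 21.89 = 25820 N·m.
J = π(d_o⁴ − d_i⁴)/32 = π(0.398⁴ − 0.328⁴)/32 = 1.327×10^-3 m⁴.
Shear stress varies linearly with radius: τ = T·r/J = 25820 × 0.176 / 1.327×10^-3 = 3.424×10^6 Pa.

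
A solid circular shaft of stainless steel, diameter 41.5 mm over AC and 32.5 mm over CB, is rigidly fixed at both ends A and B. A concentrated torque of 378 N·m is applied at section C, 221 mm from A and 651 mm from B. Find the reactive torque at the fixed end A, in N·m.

335 N·m

Compatibility: T_A·a/J_AC = T_B·b/J_CB with T_A + T_B = T₀.
J_AC = 2.91×10^-7 m⁴, J_CB = 1.10×10^-7 m⁴, so T_A = T₀·(J_AC/a)/((J_AC/a)+(J_CB/b)) = 335.2 N·m, T_B = 42.80 N·m.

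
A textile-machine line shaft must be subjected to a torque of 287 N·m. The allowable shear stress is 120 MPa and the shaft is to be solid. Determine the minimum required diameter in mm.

For a solid shaft τ_max = 16T/(πd³), so d = (16T/(π τ_allow))^(1/3) = (16·287.0/(π·1.20×10^8))^(1/3) = 0.02301 m.

23.0 mm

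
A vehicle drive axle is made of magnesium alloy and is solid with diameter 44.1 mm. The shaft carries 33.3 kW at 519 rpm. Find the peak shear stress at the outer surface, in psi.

ω = 2π·519/60 = 54.35 rad/s, so T = P/ω = 33.3×10³ / 54.35 = 612.7 N·m.
J = πd⁴/32 = π(0.0441)⁴/32 = 3.713×10^-7 m⁴.
τ_max = T·r/J = 612.7 × 0.0221 / 3.713×10^-7 = 3.638×10^7 Pa.

5280 psi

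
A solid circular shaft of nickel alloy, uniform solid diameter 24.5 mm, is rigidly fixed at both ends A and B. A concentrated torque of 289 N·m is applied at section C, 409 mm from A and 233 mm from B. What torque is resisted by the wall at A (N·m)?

105 N·m

With uniform GJ and both ends fixed, compatibility θ_AC = θ_CB gives T_A·a = T_B·b, together with T_A + T_B = T₀.
T_A = T₀·b/(a+b) = 289.0·233/642.0 = 104.9 N·m; T_B = 184.1 N·m.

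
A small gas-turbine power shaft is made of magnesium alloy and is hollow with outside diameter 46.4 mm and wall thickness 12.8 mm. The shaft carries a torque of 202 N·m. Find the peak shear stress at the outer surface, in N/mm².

10.7 N/mm²

J = π(d_o⁴ − d_i⁴)/32 = π(0.0464⁴ − 0.0208⁴)/32 = 4.367×10^-7 m⁴.
τ_max = T·r/J = 202.0 × 0.0232 / 4.367×10^-7 = 1.073×10^7 Pa.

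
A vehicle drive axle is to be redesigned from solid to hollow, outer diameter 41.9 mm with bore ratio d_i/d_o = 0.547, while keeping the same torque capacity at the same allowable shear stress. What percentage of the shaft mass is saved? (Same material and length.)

Equal τ_max and T ⇒ the solid shaft needs d_s³ = d_o³(1−k⁴), so d_s = 41.9·(1−0.547⁴)^(1/3) = 40.61 mm.
Area ratio A_h/A_s = d_o²(1−k²)/d_s² = (1−k²)/(1−k⁴)^(2/3) = 0.7460.
Mass saving = 1 − 0.7460 = 25.4 %.

25.4 %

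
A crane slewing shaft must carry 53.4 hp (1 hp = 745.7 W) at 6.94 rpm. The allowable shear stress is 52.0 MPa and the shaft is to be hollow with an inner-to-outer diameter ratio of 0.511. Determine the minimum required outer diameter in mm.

179 mm

ω = 2π·6.94/60 = 0.7268 rad/s, so T = P/ω = 53.4×745.7 / 0.7268 = 54790 N·m.
For a hollow shaft with d_i/d_o = 0.511: τ_max = 16T/(π d_o³ (1−k⁴)), so d_o = [16T/(π τ_allow (1−k⁴))]^(1/3) = [16·54790/(π·5.20×10^7·0.9318)]^(1/3) = 0.1792 m.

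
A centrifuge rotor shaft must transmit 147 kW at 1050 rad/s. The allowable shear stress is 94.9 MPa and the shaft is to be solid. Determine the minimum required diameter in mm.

19.6 mm

ω = 1050 rad/s, so T = P/ω = 147×10³ / 1050 = 140.0 N·m.
For a solid shaft τ_max = 16T/(πd³), so d = (16T/(π τ_allow))^(1/3) = (16·140.0/(π·9.49×10^7))^(1/3) = 0.01959 m.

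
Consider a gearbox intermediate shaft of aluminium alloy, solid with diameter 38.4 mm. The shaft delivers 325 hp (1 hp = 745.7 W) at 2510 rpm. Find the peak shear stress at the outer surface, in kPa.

ω = 2π·2510/60 = 262.8 rad/s, so T = P/ω = 325×745.7 / 262.8 = 922.0 N·m.
J = πd⁴/32 = π(0.0384)⁴/32 = 2.135×10^-7 m⁴.
τ_max = T·r/J = 922.0 × 0.0192 / 2.135×10^-7 = 8.293×10^7 Pa.

82900 kPa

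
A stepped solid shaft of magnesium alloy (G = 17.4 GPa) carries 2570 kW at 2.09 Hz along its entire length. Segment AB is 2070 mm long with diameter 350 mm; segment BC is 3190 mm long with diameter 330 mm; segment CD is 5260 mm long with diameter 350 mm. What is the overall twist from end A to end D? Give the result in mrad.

ω = 2π·2.09 = 13.13 rad/s, so T = P/ω = 2570×10³ / 13.13 = 195700 N·m.
J_AB = π(0.350)⁴/32 = 1.47×10^-3 m⁴; J_BC = π(0.330)⁴/32 = 1.16×10^-3 m⁴; J_CD = π(0.350)⁴/32 = 1.47×10^-3 m⁴.
θ = (T/G)·Σ L_i/J_i = (195700/17.4×10⁹)·(2.07/1.47×10^-3 + 3.19/1.16×10^-3 + 5.26/1.47×10^-3) = 0.08678 rad.

86.8 mrad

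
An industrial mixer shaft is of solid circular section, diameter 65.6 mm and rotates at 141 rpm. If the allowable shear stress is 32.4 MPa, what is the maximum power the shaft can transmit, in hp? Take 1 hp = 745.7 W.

J = πd⁴/32 = π(0.0656)⁴/32 = 1.818×10^-6 m⁴.
T_max = τ_allow·J/r = 3.24×10^7 × 1.818×10^-6 / 0.0328 = 1796 N·m.
ω = 2π·141/60 = 14.77 rad/s, so P_max = T_max·ω = 2.652×10^4 W.

35.6 hp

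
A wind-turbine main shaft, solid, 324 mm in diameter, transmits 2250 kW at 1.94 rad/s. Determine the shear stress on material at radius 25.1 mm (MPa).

26.9 MPa

ω = 1.94 rad/s, so T = P/ω = 2250×10³ / 1.940 = 1.160e6 N·m.
J = πd⁴/32 = π(0.324)⁴/32 = 1.082×10^-3 m⁴.
Shear stress varies linearly with radius: τ = T·r/J = 1.160e6 × 0.0251 / 1.082×10^-3 = 2.691×10^7 Pa.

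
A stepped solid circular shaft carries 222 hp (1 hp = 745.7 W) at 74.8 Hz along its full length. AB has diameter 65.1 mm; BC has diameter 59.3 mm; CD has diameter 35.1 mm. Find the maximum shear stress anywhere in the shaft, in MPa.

ω = 2π·74.8 = 470.0 rad/s, so T = P/ω = 222×745.7 / 470.0 = 352.2 N·m.
Under the same torque, τ_max = 16T/(πd³) is largest where d is smallest — segment CD (d = 35.1 mm).
τ_max = 16·352.2/(π·(0.0351)³) = 4.148×10^7 Pa.

41.5 MPa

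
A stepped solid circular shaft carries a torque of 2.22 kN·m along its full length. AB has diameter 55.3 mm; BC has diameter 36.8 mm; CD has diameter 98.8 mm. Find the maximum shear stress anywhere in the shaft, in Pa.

Under the same torque, τ_max = 16T/(πd³) is largest where d is smallest — segment BC (d = 36.8 mm).
τ_max = 16·2220/(π·(0.0368)³) = 2.269×10^8 Pa.

2.27e8 Pa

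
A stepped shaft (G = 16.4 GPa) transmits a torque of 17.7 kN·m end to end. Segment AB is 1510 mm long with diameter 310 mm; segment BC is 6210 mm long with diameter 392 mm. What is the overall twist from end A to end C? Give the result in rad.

0.00469 rad

J_AB = π(0.310)⁴/32 = 9.07×10^-4 m⁴; J_BC = π(0.392)⁴/32 = 2.32×10^-3 m⁴.
θ = (T/G)·Σ L_i/J_i = (17700/16.4×10⁹)·(1.51/9.07×10^-4 + 6.21/2.32×10^-3) = 4.689×10^-3 rad.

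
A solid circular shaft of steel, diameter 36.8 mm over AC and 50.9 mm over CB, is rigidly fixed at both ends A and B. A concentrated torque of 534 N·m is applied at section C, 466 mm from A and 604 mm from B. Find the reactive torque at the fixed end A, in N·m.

Compatibility: T_A·a/J_AC = T_B·b/J_CB with T_A + T_B = T₀.
J_AC = 1.80×10^-7 m⁴, J_CB = 6.59×10^-7 m⁴, so T_A = T₀·(J_AC/a)/((J_AC/a)+(J_CB/b)) = 139.7 N·m, T_B = 394.3 N·m.

140 N·m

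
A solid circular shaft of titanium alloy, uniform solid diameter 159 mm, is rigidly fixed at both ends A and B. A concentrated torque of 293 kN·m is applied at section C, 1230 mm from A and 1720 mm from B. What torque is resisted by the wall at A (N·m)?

With uniform GJ and both ends fixed, compatibility θ_AC = θ_CB gives T_A·a = T_B·b, together with T_A + T_B = T₀.
T_A = T₀·b/(a+b) = 293000·1720/2950 = 170800 N·m; T_B = 122200 N·m.

171000 N·m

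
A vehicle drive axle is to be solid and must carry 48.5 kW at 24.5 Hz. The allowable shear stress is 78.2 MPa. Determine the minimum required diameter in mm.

27.4 mm

ω = 2π·24.5 = 153.9 rad/s, so T = P/ω = 48.5×10³ / 153.9 = 315.1 N·m.
For a solid shaft τ_max = 16T/(πd³), so d = (16T/(π τ_allow))^(1/3) = (16·315.1/(π·7.82×10^7))^(1/3) = 0.02738 m.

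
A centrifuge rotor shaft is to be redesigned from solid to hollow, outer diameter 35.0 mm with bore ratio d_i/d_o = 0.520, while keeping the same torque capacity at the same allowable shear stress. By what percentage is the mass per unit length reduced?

23.3 %

Equal τ_max and T ⇒ the solid shaft needs d_s³ = d_o³(1−k⁴), so d_s = 35.0·(1−0.520⁴)^(1/3) = 34.13 mm.
Area ratio A_h/A_s = d_o²(1−k²)/d_s² = (1−k²)/(1−k⁴)^(2/3) = 0.7675.
Mass saving = 1 − 0.7675 = 23.3 %.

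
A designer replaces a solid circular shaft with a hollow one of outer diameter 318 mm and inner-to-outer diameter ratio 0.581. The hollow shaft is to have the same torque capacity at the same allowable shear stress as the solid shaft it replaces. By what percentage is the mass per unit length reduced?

Equal τ_max and T ⇒ the solid shaft needs d_s³ = d_o³(1−k⁴), so d_s = 318·(1−0.581⁴)^(1/3) = 305.4 mm.
Area ratio A_h/A_s = d_o²(1−k²)/d_s² = (1−k²)/(1−k⁴)^(2/3) = 0.7181.
Mass saving = 1 − 0.7181 = 28.2 %.

28.2 %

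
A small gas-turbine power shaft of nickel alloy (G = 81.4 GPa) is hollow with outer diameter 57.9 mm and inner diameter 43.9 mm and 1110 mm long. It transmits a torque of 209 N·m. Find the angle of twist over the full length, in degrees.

J = π(d_o⁴ − d_i⁴)/32 = π(0.0579⁴ − 0.0439⁴)/32 = 7.387×10^-7 m⁴.
θ = T·L/(G·J) = 209.0 × 1.11 / (81.4×10⁹ × 7.387×10^-7) = 3.858×10^-3 rad.

0.221°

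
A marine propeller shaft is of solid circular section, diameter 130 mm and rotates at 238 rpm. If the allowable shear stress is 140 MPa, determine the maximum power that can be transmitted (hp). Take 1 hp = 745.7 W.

2020 hp

J = πd⁴/32 = π(0.130)⁴/32 = 2.804×10^-5 m⁴.
T_max = τ_allow·J/r = 1.40×10^8 × 2.804×10^-5 / 0.0650 = 60390 N·m.
ω = 2π·238/60 = 24.92 rad/s, so P_max = T_max·ω = 1.505×10^6 W.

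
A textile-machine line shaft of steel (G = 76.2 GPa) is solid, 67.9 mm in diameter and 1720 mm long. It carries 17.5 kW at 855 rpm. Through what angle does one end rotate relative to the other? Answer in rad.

0.00211 rad

ω = 2π·855/60 = 89.54 rad/s, so T = P/ω = 17.5×10³ / 89.54 = 195.5 N·m.
J = πd⁴/32 = π(0.0679)⁴/32 = 2.087×10^-6 m⁴.
θ = T·L/(G·J) = 195.5 × 1.72 / (76.2×10⁹ × 2.087×10^-6) = 2.114×10^-3 rad.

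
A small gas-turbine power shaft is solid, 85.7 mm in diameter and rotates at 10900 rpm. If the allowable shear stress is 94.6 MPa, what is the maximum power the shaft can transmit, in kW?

J = πd⁴/32 = π(0.0857)⁴/32 = 5.296×10^-6 m⁴.
T_max = τ_allow·J/r = 9.46×10^7 × 5.296×10^-6 / 0.0428 = 11690 N·m.
ω = 2π·10900/60 = 1141 rad/s, so P_max = T_max·ω = 1.335×10^7 W.

13300 kW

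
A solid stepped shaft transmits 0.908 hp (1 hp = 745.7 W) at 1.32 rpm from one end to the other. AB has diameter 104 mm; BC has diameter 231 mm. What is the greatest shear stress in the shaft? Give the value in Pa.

2.22e7 Pa

ω = 2π·1.32/60 = 0.1382 rad/s, so T = P/ω = 0.908×745.7 / 0.1382 = 4898 N·m.
Under the same torque, τ_max = 16T/(πd³) is largest where d is smallest — segment AB (d = 104 mm).
τ_max = 16·4898/(π·(0.104)³) = 2.218×10^7 Pa.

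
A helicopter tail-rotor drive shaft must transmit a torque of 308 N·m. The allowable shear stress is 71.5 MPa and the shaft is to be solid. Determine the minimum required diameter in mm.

For a solid shaft τ_max = 16T/(πd³), so d = (16T/(π τ_allow))^(1/3) = (16·308.0/(π·7.15×10^7))^(1/3) = 0.02799 m.

28.0 mm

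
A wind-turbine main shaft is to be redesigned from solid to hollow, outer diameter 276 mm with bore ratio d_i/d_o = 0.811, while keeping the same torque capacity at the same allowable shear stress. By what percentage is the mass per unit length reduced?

Equal τ_max and T ⇒ the solid shaft needs d_s³ = d_o³(1−k⁴), so d_s = 276·(1−0.811⁴)^(1/3) = 228.5 mm.
Area ratio A_h/A_s = d_o²(1−k²)/d_s² = (1−k²)/(1−k⁴)^(2/3) = 0.4994.
Mass saving = 1 − 0.4994 = 50.1 %.

50.1 %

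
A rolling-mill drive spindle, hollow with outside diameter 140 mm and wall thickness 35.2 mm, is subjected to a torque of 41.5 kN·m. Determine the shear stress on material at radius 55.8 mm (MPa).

65.4 MPa

J = π(d_o⁴ − d_i⁴)/32 = π(0.140⁴ − 0.0696⁴)/32 = 3.541×10^-5 m⁴.
Shear stress varies linearly with radius: τ = T·r/J = 41500 × 0.0558 / 3.541×10^-5 = 6.539×10^7 Pa.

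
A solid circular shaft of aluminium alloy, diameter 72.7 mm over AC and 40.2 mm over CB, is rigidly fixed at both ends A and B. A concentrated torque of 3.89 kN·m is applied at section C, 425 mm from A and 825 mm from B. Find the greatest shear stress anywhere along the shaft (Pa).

Compatibility: T_A·a/J_AC = T_B·b/J_CB with T_A + T_B = T₀.
J_AC = 2.74×10^-6 m⁴, J_CB = 2.56×10^-7 m⁴, so T_A = T₀·(J_AC/a)/((J_AC/a)+(J_CB/b)) = 3711 N·m, T_B = 178.7 N·m.
τ in each portion: τ_AC = 4.92×10^7 Pa, τ_CB = 1.40×10^7 Pa; maximum is in AC.
τ_max = T_AC·r/J = 3711·0.0364/2.74×10^-6 = 4.919×10^7 Pa.

4.92e7 Pa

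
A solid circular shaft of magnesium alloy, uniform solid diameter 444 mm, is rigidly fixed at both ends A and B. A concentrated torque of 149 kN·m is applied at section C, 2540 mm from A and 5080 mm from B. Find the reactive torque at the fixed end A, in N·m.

With uniform GJ and both ends fixed, compatibility θ_AC = θ_CB gives T_A·a = T_B·b, together with T_A + T_B = T₀.
T_A = T₀·b/(a+b) = 149000·5080/7620 = 99330 N·m; T_B = 49670 N·m.

99300 N·m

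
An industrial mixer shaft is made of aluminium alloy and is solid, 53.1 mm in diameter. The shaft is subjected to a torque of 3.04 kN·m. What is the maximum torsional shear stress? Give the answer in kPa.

103000 kPa

J = πd⁴/32 = π(0.0531)⁴/32 = 7.805×10^-7 m⁴.
τ_max = T·r/J = 3040 × 0.0266 / 7.805×10^-7 = 1.034×10^8 Pa.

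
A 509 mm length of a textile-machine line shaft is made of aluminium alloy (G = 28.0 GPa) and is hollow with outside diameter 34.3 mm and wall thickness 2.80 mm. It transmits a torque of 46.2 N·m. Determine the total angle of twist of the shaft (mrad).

J = π(d_o⁴ − d_i⁴)/32 = π(0.0343⁴ − 0.0287⁴)/32 = 6.928×10^-8 m⁴.
θ = T·L/(G·J) = 46.20 × 0.509 / (28.0×10⁹ × 6.928×10^-8) = 0.01212 rad.

12.1 mrad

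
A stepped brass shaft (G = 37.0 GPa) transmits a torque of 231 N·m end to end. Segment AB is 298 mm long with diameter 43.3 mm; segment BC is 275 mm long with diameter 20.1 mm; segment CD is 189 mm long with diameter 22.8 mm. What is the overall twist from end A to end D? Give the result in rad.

J_AB = π(0.0433)⁴/32 = 3.45×10^-7 m⁴; J_BC = π(0.0201)⁴/32 = 1.60×10^-8 m⁴; J_CD = π(0.0228)⁴/32 = 2.65×10^-8 m⁴.
θ = (T/G)·Σ L_i/J_i = (231.0/37.0×10⁹)·(0.298/3.45×10^-7 + 0.275/1.60×10^-8 + 0.189/2.65×10^-8) = 0.1570 rad.

0.157 rad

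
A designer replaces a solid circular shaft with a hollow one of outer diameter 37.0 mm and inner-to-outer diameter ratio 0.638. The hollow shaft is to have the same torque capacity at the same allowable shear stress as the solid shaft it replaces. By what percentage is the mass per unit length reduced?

Equal τ_max and T ⇒ the solid shaft needs d_s³ = d_o³(1−k⁴), so d_s = 37.0·(1−0.638⁴)^(1/3) = 34.83 mm.
Area ratio A_h/A_s = d_o²(1−k²)/d_s² = (1−k²)/(1−k⁴)^(2/3) = 0.6691.
Mass saving = 1 − 0.6691 = 33.1 %.

33.1 %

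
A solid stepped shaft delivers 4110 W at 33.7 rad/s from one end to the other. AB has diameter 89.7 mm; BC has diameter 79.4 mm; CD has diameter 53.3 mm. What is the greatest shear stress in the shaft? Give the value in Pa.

4.10e6 Pa

ω = 33.7 rad/s, so T = P/ω = 4110 / 33.70 = 122.0 N·m.
Under the same torque, τ_max = 16T/(πd³) is largest where d is smallest — segment CD (d = 53.3 mm).
τ_max = 16·122.0/(π·(0.0533)³) = 4.102×10^6 Pa.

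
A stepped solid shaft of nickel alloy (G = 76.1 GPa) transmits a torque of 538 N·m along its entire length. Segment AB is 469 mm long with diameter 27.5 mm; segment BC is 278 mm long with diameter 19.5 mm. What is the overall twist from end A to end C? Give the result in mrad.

198 mrad

J_AB = π(0.0275)⁴/32 = 5.61×10^-8 m⁴; J_BC = π(0.0195)⁴/32 = 1.42×10^-8 m⁴.
θ = (T/G)·Σ L_i/J_i = (538.0/76.1×10⁹)·(0.469/5.61×10^-8 + 0.278/1.42×10^-8) = 0.1975 rad.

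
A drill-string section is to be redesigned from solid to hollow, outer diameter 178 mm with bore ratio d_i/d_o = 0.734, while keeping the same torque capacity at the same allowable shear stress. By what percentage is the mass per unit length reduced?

Equal τ_max and T ⇒ the solid shaft needs d_s³ = d_o³(1−k⁴), so d_s = 178·(1−0.734⁴)^(1/3) = 158.8 mm.
Area ratio A_h/A_s = d_o²(1−k²)/d_s² = (1−k²)/(1−k⁴)^(2/3) = 0.5797.
Mass saving = 1 − 0.5797 = 42.0 %.

42.0 %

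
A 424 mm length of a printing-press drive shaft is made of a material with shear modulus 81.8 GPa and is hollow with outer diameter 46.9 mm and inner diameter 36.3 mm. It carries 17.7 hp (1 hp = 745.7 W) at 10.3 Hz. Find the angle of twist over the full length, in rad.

0.00347 rad

ω = 2π·10.3 = 64.72 rad/s, so T = P/ω = 17.7×745.7 / 64.72 = 203.9 N·m.
J = π(d_o⁴ − d_i⁴)/32 = π(0.0469⁴ − 0.0363⁴)/32 = 3.045×10^-7 m⁴.
θ = T·L/(G·J) = 203.9 × 0.424 / (81.8×10⁹ × 3.045×10^-7) = 3.471×10^-3 rad.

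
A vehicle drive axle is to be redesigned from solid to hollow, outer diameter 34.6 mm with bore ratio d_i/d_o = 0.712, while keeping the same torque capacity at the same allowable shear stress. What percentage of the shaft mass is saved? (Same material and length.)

39.9 %

Equal τ_max and T ⇒ the solid shaft needs d_s³ = d_o³(1−k⁴), so d_s = 34.6·(1−0.712⁴)^(1/3) = 31.34 mm.
Area ratio A_h/A_s = d_o²(1−k²)/d_s² = (1−k²)/(1−k⁴)^(2/3) = 0.6010.
Mass saving = 1 − 0.6010 = 39.9 %.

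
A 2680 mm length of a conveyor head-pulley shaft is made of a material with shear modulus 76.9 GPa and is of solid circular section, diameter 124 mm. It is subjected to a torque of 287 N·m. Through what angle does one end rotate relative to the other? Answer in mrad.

0.431 mrad

J = πd⁴/32 = π(0.124)⁴/32 = 2.321×10^-5 m⁴.
θ = T·L/(G·J) = 287.0 × 2.68 / (76.9×10⁹ × 2.321×10^-5) = 4.309×10^-4 rad.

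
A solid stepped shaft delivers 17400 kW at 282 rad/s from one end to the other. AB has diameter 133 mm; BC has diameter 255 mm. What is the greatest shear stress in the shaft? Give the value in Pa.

1.34e8 Pa

ω = 282 rad/s, so T = P/ω = 17400×10³ / 282.0 = 61700 N·m.
Under the same torque, τ_max = 16T/(πd³) is largest where d is smallest — segment AB (d = 133 mm).
τ_max = 16·61700/(π·(0.133)³) = 1.336×10^8 Pa.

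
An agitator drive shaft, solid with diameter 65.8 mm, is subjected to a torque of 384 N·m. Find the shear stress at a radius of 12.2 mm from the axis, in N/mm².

J = πd⁴/32 = π(0.0658)⁴/32 = 1.840×10^-6 m⁴.
Shear stress varies linearly with radius: τ = T·r/J = 384.0 × 0.0122 / 1.840×10^-6 = 2.546×10^6 Pa.

2.55 N/mm²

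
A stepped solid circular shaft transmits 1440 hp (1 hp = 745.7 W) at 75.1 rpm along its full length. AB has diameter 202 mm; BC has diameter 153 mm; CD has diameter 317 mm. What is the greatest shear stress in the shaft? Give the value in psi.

ω = 2π·75.1/60 = 7.864 rad/s, so T = P/ω = 1440×745.7 / 7.864 = 136500 N·m.
Under the same torque, τ_max = 16T/(πd³) is largest where d is smallest — segment BC (d = 153 mm).
τ_max = 16·136500/(π·(0.153)³) = 1.942×10^8 Pa.

28200 psi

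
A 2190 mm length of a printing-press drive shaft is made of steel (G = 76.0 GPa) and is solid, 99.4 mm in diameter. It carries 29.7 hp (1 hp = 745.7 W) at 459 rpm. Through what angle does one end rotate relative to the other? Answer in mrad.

1.39 mrad

ω = 2π·459/60 = 48.07 rad/s, so T = P/ω = 29.7×745.7 / 48.07 = 460.8 N·m.
J = πd⁴/32 = π(0.0994)⁴/32 = 9.584×10^-6 m⁴.
θ = T·L/(G·J) = 460.8 × 2.19 / (76.0×10⁹ × 9.584×10^-6) = 1.385×10^-3 rad.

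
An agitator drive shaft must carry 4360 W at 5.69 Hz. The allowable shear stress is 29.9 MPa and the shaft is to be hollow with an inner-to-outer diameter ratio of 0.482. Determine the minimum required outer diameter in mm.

ω = 2π·5.69 = 35.75 rad/s, so T = P/ω = 4360 / 35.75 = 122.0 N·m.
For a hollow shaft with d_i/d_o = 0.482: τ_max = 16T/(π d_o³ (1−k⁴)), so d_o = [16T/(π τ_allow (1−k⁴))]^(1/3) = [16·122.0/(π·2.99×10^7·0.9460)]^(1/3) = 0.02800 m.

28.0 mm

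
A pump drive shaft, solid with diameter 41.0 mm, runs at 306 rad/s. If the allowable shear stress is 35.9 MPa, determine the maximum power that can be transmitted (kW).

J = πd⁴/32 = π(0.0410)⁴/32 = 2.774×10^-7 m⁴.
T_max = τ_allow·J/r = 3.59×10^7 × 2.774×10^-7 / 0.0205 = 485.8 N·m.
ω = 306 rad/s, so P_max = T_max·ω = 1.487×10^5 W.

149 kW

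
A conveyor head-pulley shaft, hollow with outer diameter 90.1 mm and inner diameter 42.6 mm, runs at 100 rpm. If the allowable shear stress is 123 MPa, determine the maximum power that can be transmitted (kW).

176 kW

J = π(d_o⁴ − d_i⁴)/32 = π(0.0901⁴ − 0.0426⁴)/32 = 6.147×10^-6 m⁴.
T_max = τ_allow·J/r = 1.23×10^8 × 6.147×10^-6 / 0.0450 = 16780 N·m.
ω = 2π·100/60 = 10.47 rad/s, so P_max = T_max·ω = 1.757×10^5 W.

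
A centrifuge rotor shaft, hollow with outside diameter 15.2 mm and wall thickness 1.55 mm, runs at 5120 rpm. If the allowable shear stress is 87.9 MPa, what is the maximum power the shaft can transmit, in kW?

J = π(d_o⁴ − d_i⁴)/32 = π(0.0152⁴ − 0.0121⁴)/32 = 3.136×10^-9 m⁴.
T_max = τ_allow·J/r = 8.79×10^7 × 3.136×10^-9 / 0.00760 = 36.27 N·m.
ω = 2π·5120/60 = 536.2 rad/s, so P_max = T_max·ω = 1.945×10^4 W.

19.4 kW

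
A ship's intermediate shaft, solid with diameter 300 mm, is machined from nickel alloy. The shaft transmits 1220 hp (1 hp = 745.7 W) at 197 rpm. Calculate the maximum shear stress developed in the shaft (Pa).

ω = 2π·197/60 = 20.63 rad/s, so T = P/ω = 1220×745.7 / 20.63 = 44100 N·m.
J = πd⁴/32 = π(0.300)⁴/32 = 7.952×10^-4 m⁴.
τ_max = T·r/J = 44100 × 0.150 / 7.952×10^-4 = 8.318×10^6 Pa.

8.32e6 Pa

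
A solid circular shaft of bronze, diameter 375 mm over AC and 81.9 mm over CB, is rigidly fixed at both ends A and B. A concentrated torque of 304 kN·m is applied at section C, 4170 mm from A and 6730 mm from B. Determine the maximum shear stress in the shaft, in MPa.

Compatibility: T_A·a/J_AC = T_B·b/J_CB with T_A + T_B = T₀.
J_AC = 1.94×10^-3 m⁴, J_CB = 4.42×10^-6 m⁴, so T_A = T₀·(J_AC/a)/((J_AC/a)+(J_CB/b)) = 303600 N·m, T_B = 428.0 N·m.
τ in each portion: τ_AC = 2.93×10^7 Pa, τ_CB = 3.97×10^6 Pa; maximum is in AC.
τ_max = T_AC·r/J = 303600·0.188/1.94×10^-3 = 2.932×10^7 Pa.

29.3 MPa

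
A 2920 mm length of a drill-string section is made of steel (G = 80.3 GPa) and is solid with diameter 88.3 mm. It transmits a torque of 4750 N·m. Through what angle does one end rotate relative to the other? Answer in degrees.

J = πd⁴/32 = π(0.0883)⁴/32 = 5.968×10^-6 m⁴.
θ = T·L/(G·J) = 4750 × 2.92 / (80.3×10⁹ × 5.968×10^-6) = 0.02894 rad.

1.66°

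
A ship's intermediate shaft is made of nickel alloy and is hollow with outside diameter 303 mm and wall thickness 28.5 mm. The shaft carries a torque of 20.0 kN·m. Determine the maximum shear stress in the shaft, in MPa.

J = π(d_o⁴ − d_i⁴)/32 = π(0.303⁴ − 0.246⁴)/32 = 4.680×10^-4 m⁴.
τ_max = T·r/J = 20000 × 0.151 / 4.680×10^-4 = 6.475×10^6 Pa.

6.47 MPa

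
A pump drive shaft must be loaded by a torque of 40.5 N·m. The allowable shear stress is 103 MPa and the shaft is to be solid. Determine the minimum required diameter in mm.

12.6 mm

For a solid shaft τ_max = 16T/(πd³), so d = (16T/(π τ_allow))^(1/3) = (16·40.50/(π·1.03×10^8))^(1/3) = 0.01260 m.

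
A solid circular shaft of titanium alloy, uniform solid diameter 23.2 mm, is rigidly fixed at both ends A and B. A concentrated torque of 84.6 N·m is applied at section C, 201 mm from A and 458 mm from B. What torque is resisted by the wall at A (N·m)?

58.8 N·m

With uniform GJ and both ends fixed, compatibility θ_AC = θ_CB gives T_A·a = T_B·b, together with T_A + T_B = T₀.
T_A = T₀·b/(a+b) = 84.60·458/659.0 = 58.80 N·m; T_B = 25.80 N·m.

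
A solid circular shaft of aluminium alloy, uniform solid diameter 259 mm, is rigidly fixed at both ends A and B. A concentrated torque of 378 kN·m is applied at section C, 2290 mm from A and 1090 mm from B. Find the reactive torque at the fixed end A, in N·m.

With uniform GJ and both ends fixed, compatibility θ_AC = θ_CB gives T_A·a = T_B·b, together with T_A + T_B = T₀.
T_A = T₀·b/(a+b) = 378000·1090/3380 = 121900 N·m; T_B = 256100 N·m.

122000 N·m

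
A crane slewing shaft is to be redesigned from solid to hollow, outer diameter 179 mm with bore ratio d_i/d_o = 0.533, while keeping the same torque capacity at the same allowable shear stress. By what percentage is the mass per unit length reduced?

Equal τ_max and T ⇒ the solid shaft needs d_s³ = d_o³(1−k⁴), so d_s = 179·(1−0.533⁴)^(1/3) = 174.0 mm.
Area ratio A_h/A_s = d_o²(1−k²)/d_s² = (1−k²)/(1−k⁴)^(2/3) = 0.7572.
Mass saving = 1 − 0.7572 = 24.3 %.

24.3 %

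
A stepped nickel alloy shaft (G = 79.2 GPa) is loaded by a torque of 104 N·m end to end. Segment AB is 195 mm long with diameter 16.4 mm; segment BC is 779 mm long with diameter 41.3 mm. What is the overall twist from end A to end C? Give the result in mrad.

39.6 mrad

J_AB = π(0.0164)⁴/32 = 7.10×10^-9 m⁴; J_BC = π(0.0413)⁴/32 = 2.86×10^-7 m⁴.
θ = (T/G)·Σ L_i/J_i = (104.0/79.2×10⁹)·(0.195/7.10×10^-9 + 0.779/2.86×10^-7) = 0.03964 rad.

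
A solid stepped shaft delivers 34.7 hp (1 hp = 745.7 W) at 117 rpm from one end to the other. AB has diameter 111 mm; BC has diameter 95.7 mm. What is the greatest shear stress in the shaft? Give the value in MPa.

12.3 MPa

ω = 2π·117/60 = 12.25 rad/s, so T = P/ω = 34.7×745.7 / 12.25 = 2112 N·m.
Under the same torque, τ_max = 16T/(πd³) is largest where d is smallest — segment BC (d = 95.7 mm).
τ_max = 16·2112/(π·(0.0957)³) = 1.227×10^7 Pa.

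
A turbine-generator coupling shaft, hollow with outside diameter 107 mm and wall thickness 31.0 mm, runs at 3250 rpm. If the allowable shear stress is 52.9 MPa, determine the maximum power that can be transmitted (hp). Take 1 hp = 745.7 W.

J = π(d_o⁴ − d_i⁴)/32 = π(0.107⁴ − 0.0450⁴)/32 = 1.247×10^-5 m⁴.
T_max = τ_allow·J/r = 5.29×10^7 × 1.247×10^-5 / 0.0535 = 12330 N·m.
ω = 2π·3250/60 = 340.3 rad/s, so P_max = T_max·ω = 4.195×10^6 W.

5630 hp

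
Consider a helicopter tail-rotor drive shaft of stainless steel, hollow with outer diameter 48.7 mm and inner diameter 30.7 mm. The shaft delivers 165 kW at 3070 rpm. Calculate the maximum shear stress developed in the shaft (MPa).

ω = 2π·3070/60 = 321.5 rad/s, so T = P/ω = 165×10³ / 321.5 = 513.2 N·m.
J = π(d_o⁴ − d_i⁴)/32 = π(0.0487⁴ − 0.0307⁴)/32 = 4.650×10^-7 m⁴.
τ_max = T·r/J = 513.2 × 0.0244 / 4.650×10^-7 = 2.687×10^7 Pa.

26.9 MPa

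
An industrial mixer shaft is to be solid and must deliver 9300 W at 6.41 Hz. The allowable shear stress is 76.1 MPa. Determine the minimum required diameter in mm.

ω = 2π·6.41 = 40.28 rad/s, so T = P/ω = 9300 / 40.28 = 230.9 N·m.
For a solid shaft τ_max = 16T/(πd³), so d = (16T/(π τ_allow))^(1/3) = (16·230.9/(π·7.61×10^7))^(1/3) = 0.02491 m.

24.9 mm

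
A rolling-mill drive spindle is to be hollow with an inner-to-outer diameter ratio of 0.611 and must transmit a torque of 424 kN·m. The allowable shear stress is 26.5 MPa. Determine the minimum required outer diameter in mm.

For a hollow shaft with d_i/d_o = 0.611: τ_max = 16T/(π d_o³ (1−k⁴)), so d_o = [16T/(π τ_allow (1−k⁴))]^(1/3) = [16·424000/(π·2.65×10^7·0.8606)]^(1/3) = 0.4558 m.

456 mm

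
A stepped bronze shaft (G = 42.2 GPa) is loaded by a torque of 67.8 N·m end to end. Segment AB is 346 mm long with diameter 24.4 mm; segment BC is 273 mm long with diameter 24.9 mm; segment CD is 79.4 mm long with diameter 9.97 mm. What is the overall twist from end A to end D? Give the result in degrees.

9.12°

J_AB = π(0.0244)⁴/32 = 3.48×10^-8 m⁴; J_BC = π(0.0249)⁴/32 = 3.77×10^-8 m⁴; J_CD = π(0.00997)⁴/32 = 9.70×10^-10 m⁴.
θ = (T/G)·Σ L_i/J_i = (67.80/42.2×10⁹)·(0.346/3.48×10^-8 + 0.273/3.77×10^-8 + 0.0794/9.70×10^-10) = 0.1591 rad.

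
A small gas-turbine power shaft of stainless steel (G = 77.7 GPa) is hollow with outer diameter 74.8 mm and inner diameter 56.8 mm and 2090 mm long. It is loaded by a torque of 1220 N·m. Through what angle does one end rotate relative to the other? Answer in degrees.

0.917°

J = π(d_o⁴ − d_i⁴)/32 = π(0.0748⁴ − 0.0568⁴)/32 = 2.051×10^-6 m⁴.
θ = T·L/(G·J) = 1220 × 2.09 / (77.7×10⁹ × 2.051×10^-6) = 0.01600 rad.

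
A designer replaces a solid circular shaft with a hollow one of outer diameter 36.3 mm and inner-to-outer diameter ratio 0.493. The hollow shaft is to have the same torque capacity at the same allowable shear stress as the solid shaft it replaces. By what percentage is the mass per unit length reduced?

Equal τ_max and T ⇒ the solid shaft needs d_s³ = d_o³(1−k⁴), so d_s = 36.3·(1−0.493⁴)^(1/3) = 35.57 mm.
Area ratio A_h/A_s = d_o²(1−k²)/d_s² = (1−k²)/(1−k⁴)^(2/3) = 0.7883.
Mass saving = 1 − 0.7883 = 21.2 %.

21.2 %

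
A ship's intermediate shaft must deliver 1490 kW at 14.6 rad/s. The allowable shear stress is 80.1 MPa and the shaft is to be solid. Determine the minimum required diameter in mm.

ω = 14.6 rad/s, so T = P/ω = 1490×10³ / 14.60 = 102100 N·m.
For a solid shaft τ_max = 16T/(πd³), so d = (16T/(π τ_allow))^(1/3) = (16·102100/(π·8.01×10^7))^(1/3) = 0.1865 m.

187 mm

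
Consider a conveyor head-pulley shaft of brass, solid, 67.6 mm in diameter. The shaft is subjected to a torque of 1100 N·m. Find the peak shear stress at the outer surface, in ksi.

J = πd⁴/32 = π(0.0676)⁴/32 = 2.050×10^-6 m⁴.
τ_max = T·r/J = 1100 × 0.0338 / 2.050×10^-6 = 1.814×10^7 Pa.

2.63 ksi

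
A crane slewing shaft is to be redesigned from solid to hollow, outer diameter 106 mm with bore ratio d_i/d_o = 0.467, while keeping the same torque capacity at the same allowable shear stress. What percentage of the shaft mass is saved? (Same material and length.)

Equal τ_max and T ⇒ the solid shaft needs d_s³ = d_o³(1−k⁴), so d_s = 106·(1−0.467⁴)^(1/3) = 104.3 mm.
Area ratio A_h/A_s = d_o²(1−k²)/d_s² = (1−k²)/(1−k⁴)^(2/3) = 0.8077.
Mass saving = 1 − 0.8077 = 19.2 %.

19.2 %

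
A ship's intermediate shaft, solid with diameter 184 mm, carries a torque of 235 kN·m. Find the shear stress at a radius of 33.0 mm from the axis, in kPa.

J = πd⁴/32 = π(0.184)⁴/32 = 1.125×10^-4 m⁴.
Shear stress varies linearly with radius: τ = T·r/J = 235000 × 0.0330 / 1.125×10^-4 = 6.891×10^7 Pa.

68900 kPa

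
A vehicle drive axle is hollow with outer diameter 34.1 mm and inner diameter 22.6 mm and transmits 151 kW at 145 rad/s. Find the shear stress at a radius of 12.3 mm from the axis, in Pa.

ω = 145 rad/s, so T = P/ω = 151×10³ / 145.0 = 1041 N·m.
J = π(d_o⁴ − d_i⁴)/32 = π(0.0341⁴ − 0.0226⁴)/32 = 1.071×10^-7 m⁴.
Shear stress varies linearly with radius: τ = T·r/J = 1041 × 0.0123 / 1.071×10^-7 = 1.196×10^8 Pa.

1.20e8 Pa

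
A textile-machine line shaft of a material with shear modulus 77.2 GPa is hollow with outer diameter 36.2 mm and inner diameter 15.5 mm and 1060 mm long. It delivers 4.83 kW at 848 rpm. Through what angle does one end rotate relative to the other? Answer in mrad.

ω = 2π·848/60 = 88.80 rad/s, so T = P/ω = 4.83×10³ / 88.80 = 54.39 N·m.
J = π(d_o⁴ − d_i⁴)/32 = π(0.0362⁴ − 0.0155⁴)/32 = 1.629×10^-7 m⁴.
θ = T·L/(G·J) = 54.39 × 1.06 / (77.2×10⁹ × 1.629×10^-7) = 4.584×10^-3 rad.

4.58 mrad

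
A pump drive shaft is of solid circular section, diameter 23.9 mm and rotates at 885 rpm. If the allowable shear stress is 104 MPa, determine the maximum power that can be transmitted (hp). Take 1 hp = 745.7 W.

34.6 hp

J = πd⁴/32 = π(0.0239)⁴/32 = 3.203×10^-8 m⁴.
T_max = τ_allow·J/r = 1.04×10^8 × 3.203×10^-8 / 0.0119 = 278.8 N·m.
ω = 2π·885/60 = 92.68 rad/s, so P_max = T_max·ω = 2.584×10^4 W.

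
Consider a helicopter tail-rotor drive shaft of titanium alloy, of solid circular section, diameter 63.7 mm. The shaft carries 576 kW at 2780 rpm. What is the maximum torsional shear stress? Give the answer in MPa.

ω = 2π·2780/60 = 291.1 rad/s, so T = P/ω = 576×10³ / 291.1 = 1979 N·m.
J = πd⁴/32 = π(0.0637)⁴/32 = 1.616×10^-6 m⁴.
τ_max = T·r/J = 1979 × 0.0319 / 1.616×10^-6 = 3.899×10^7 Pa.

39.0 MPa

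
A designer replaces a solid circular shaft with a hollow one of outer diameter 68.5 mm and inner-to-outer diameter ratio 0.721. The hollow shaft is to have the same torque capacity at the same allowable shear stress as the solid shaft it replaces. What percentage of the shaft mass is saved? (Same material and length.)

40.8 %

Equal τ_max and T ⇒ the solid shaft needs d_s³ = d_o³(1−k⁴), so d_s = 68.5·(1−0.721⁴)^(1/3) = 61.67 mm.
Area ratio A_h/A_s = d_o²(1−k²)/d_s² = (1−k²)/(1−k⁴)^(2/3) = 0.5924.
Mass saving = 1 − 0.5924 = 40.8 %.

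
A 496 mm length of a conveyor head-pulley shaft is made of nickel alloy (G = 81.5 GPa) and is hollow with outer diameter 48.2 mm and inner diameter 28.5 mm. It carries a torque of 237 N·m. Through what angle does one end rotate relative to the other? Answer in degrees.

J = π(d_o⁴ − d_i⁴)/32 = π(0.0482⁴ − 0.0285⁴)/32 = 4.651×10^-7 m⁴.
θ = T·L/(G·J) = 237.0 × 0.496 / (81.5×10⁹ × 4.651×10^-7) = 3.101×10^-3 rad.

0.178°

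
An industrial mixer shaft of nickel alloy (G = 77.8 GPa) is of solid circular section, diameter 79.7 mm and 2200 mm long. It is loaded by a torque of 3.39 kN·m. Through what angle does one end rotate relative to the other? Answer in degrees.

J = πd⁴/32 = π(0.0797)⁴/32 = 3.961×10^-6 m⁴.
θ = T·L/(G·J) = 3390 × 2.20 / (77.8×10⁹ × 3.961×10^-6) = 0.02420 rad.

1.39°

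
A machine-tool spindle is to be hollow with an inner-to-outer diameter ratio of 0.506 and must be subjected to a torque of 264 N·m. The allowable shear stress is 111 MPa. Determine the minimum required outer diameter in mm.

23.5 mm

For a hollow shaft with d_i/d_o = 0.506: τ_max = 16T/(π d_o³ (1−k⁴)), so d_o = [16T/(π τ_allow (1−k⁴))]^(1/3) = [16·264.0/(π·1.11×10^8·0.9344)]^(1/3) = 0.02349 m.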